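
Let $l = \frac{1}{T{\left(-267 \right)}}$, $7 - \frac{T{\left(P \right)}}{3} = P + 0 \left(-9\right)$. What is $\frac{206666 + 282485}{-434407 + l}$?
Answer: $- \frac{402082122}{357082553} \approx -1.126$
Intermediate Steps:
$T{\left(P \right)} = 21 - 3 P$ ($T{\left(P \right)} = 21 - 3 \left(P + 0 \left(-9\right)\right) = 21 - 3 \left(P + 0\right) = 21 - 3 P$)
$l = \frac{1}{822}$ ($l = \frac{1}{21 - -801} = \frac{1}{21 + 801} = \frac{1}{822} \approx 0.0012165$)
$\frac{206666 + 282485}{-434407 + l} = \frac{206666 + 282485}{-434407 + \frac{1}{822}} = \frac{489151}{- \frac{357082553}{822}} = 489151 \left(- \frac{822}{357082553}\right) = - \frac{402082122}{357082553}$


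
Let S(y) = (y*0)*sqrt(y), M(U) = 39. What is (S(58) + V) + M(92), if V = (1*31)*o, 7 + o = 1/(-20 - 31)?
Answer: -9109/51 ≈ -178.61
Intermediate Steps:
o = -358/51 (o = -7 + 1/(-20 - 31) = -7 + 1/(-51) = -7 - 1/51 = -358/51 ≈ -7.0196)
V = -11098/51 (V = (1*31)*(-358/51) = 31*(-358/51) = -11098/51 ≈ -217.61)
S(y) = 0 (S(y) = 0*sqrt(y) = 0)
(S(58) + V) + M(92) = (0 - 11098/51) + 39 = -11098/51 + 39 = -9109/51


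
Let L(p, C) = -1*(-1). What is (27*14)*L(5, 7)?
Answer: 378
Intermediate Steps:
L(p, C) = 1
(27*14)*L(5, 7) = (27*14)*1 = 378*1 = 378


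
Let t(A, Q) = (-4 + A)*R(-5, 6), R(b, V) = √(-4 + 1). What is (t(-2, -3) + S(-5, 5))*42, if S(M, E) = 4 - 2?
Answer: 84 - 252*I*√3 ≈ 84.0 - 436.48*I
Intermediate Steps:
R(b, V) = I*√3 (R(b, V) = √(-3) = I*√3)
S(M, E) = 2
t(A, Q) = I*√3*(-4 + A) (t(A, Q) = (-4 + A)*(I*√3) = I*√3*(-4 + A))
(t(-2, -3) + S(-5, 5))*42 = (I*√3*(-4 - 2) + 2)*42 = (I*√3*(-6) + 2)*42 = (-6*I*√3 + 2)*42 = (2 - 6*I*√3)*42 = 84 - 252*I*√3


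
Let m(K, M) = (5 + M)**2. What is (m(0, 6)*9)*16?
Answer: 17424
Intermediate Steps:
(m(0, 6)*9)*16 = ((5 + 6)**2*9)*16 = (11**2*9)*16 = (121*9)*16 = 1089*16 = 17424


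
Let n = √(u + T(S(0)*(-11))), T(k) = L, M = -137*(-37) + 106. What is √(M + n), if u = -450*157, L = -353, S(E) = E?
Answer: √(5175 + I*√71003) ≈ 71.961 + 1.851*I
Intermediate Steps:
M = 5175 (M = 5069 + 106 = 5175)
u = -70650
T(k) = -353
n = I*√71003 (n = √(-70650 - 353) = √(-71003) = I*√71003 ≈ 266.46*I)
√(M + n) = √(5175 + I*√71003)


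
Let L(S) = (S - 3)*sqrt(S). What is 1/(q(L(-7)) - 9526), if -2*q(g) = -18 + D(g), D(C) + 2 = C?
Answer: -9516/90554431 - 5*I*sqrt(7)/90554431 ≈ -0.00010509 - 1.4609e-7*I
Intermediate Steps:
D(C) = -2 + C
L(S) = sqrt(S)*(-3 + S) (L(S) = (-3 + S)*sqrt(S) = sqrt(S)*(-3 + S))
q(g) = 10 - g/2 (q(g) = -(-18 + (-2 + g))/2 = -(-20 + g)/2 = 10 - g/2)
1/(q(L(-7)) - 9526) = 1/((10 - sqrt(-7)*(-3 - 7)/2) - 9526) = 1/((10 - I*sqrt(7)*(-10)/2) - 9526) = 1/((10 - (-5)*I*sqrt(7)) - 9526) = 1/((10 + 5*I*sqrt(7)) - 9526) = 1/(-9516 + 5*I*sqrt(7))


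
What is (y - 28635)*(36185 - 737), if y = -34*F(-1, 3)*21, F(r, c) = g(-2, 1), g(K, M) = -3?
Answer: -939123864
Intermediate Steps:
F(r, c) = -3
y = 2142 (y = -34*(-3)*21 = 102*21 = 2142)
(y - 28635)*(36185 - 737) = (2142 - 28635)*(36185 - 737) = -26493*35448 = -939123864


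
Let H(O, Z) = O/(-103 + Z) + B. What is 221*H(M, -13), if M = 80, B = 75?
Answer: 476255/29 ≈ 16423.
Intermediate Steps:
H(O, Z) = 75 + O/(-103 + Z) (H(O, Z) = O/(-103 + Z) + 75 = 75 + O/(-103 + Z))
221*H(M, -13) = 221*((-7725 + 80 + 75*(-13))/(-103 - 13)) = 221*((-7725 + 80 - 975)/(-116)) = 221*(-1/116*(-8620)) = 221*(2155/29) = 476255/29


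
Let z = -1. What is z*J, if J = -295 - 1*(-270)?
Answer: 25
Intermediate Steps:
J = -25 (J = -295 + 270 = -25)
z*J = -1*(-25) = 25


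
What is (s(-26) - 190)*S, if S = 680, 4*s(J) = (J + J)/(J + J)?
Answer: -129030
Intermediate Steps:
s(J) = ¼ (s(J) = ((J + J)/(J + J))/4 = ((2*J)/((2*J)))/4 = ((2*J)*(1/(2*J)))/4 = (¼)*1 = ¼)
(s(-26) - 190)*S = (¼ - 190)*680 = -759/4*680 = -129030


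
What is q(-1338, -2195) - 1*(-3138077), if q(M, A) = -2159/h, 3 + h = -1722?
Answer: 5413184984/1725 ≈ 3.1381e+6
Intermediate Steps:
h = -1725 (h = -3 - 1722 = -1725)
q(M, A) = 2159/1725 (q(M, A) = -2159/(-1725) = -2159*(-1/1725) = 2159/1725)
q(-1338, -2195) - 1*(-3138077) = 2159/1725 - 1*(-3138077) = 2159/1725 + 3138077 = 5413184984/1725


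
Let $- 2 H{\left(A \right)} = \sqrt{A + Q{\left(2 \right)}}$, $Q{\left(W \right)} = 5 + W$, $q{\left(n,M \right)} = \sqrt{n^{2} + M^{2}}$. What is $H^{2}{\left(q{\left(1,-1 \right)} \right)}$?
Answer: $\frac{7}{4} + \frac{\sqrt{2}}{4} \approx 2.1036$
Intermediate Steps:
$q{\left(n,M \right)} = \sqrt{M^{2} + n^{2}}$
$H{\left(A \right)} = - \frac{\sqrt{7 + A}}{2}$ ($H{\left(A \right)} = - \frac{\sqrt{A + \left(5 + 2\right)}}{2} = - \frac{\sqrt{A + 7}}{2} = - \frac{\sqrt{7 + A}}{2}$)
$H^{2}{\left(q{\left(1,-1 \right)} \right)} = \left(- \frac{\sqrt{7 + \sqrt{\left(-1\right)^{2} + 1^{2}}}}{2}\right)^{2} = \left(- \frac{\sqrt{7 + \sqrt{1 + 1}}}{2}\right)^{2} = \left(- \frac{\sqrt{7 + \sqrt{2}}}{2}\right)^{2} = \frac{7}{4} + \frac{\sqrt{2}}{4}$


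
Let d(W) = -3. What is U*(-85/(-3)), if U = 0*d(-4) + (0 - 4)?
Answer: -340/3 ≈ -113.33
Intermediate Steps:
U = -4 (U = 0*(-3) + (0 - 4) = 0 - 4 = -4)
U*(-85/(-3)) = -(-340)/(-3) = -(-340)*(-1)/3 = -4*85/3 = -340/3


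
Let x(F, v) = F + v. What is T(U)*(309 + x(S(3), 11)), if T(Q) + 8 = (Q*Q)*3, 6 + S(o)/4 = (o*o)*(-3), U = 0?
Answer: -1504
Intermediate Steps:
S(o) = -24 - 12*o² (S(o) = -24 + 4*((o*o)*(-3)) = -24 + 4*(o²*(-3)) = -24 + 4*(-3*o²) = -24 - 12*o²)
T(Q) = -8 + 3*Q² (T(Q) = -8 + (Q*Q)*3 = -8 + Q²*3 = -8 + 3*Q²)
T(U)*(309 + x(S(3), 11)) = (-8 + 3*0²)*(309 + ((-24 - 12*3²) + 11)) = (-8 + 3*0)*(309 + ((-24 - 12*9) + 11)) = (-8 + 0)*(309 + ((-24 - 108) + 11)) = -8*(309 + (-132 + 11)) = -8*(309 - 121) = -8*188 = -1504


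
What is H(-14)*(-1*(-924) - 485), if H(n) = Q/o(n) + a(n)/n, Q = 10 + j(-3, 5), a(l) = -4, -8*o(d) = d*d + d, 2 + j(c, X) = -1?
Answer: -878/91 ≈ -9.6483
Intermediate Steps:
j(c, X) = -3 (j(c, X) = -2 - 1 = -3)
o(d) = -d/8 - d²/8 (o(d) = -(d*d + d)/8 = -(d² + d)/8 = -(d + d²)/8 = -d/8 - d²/8)
Q = 7 (Q = 10 - 3 = 7)
H(n) = -4/n - 56/(n*(1 + n)) (H(n) = 7/((-n*(1 + n)/8)) - 4/n = 7*(-8/(n*(1 + n))) - 4/n = -56/(n*(1 + n)) - 4/n = -4/n - 56/(n*(1 + n)))
H(-14)*(-1*(-924) - 485) = (4*(-15 - 1*(-14))/(-14*(1 - 14)))*(-1*(-924) - 485) = (4*(-1/14)*(-15 + 14)/(-13))*(924 - 485) = (4*(-1/14)*(-1/13)*(-1))*439 = -2/91*439 = -878/91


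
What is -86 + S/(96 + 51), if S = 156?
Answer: -4162/49 ≈ -84.939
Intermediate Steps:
-86 + S/(96 + 51) = -86 + 156/(96 + 51) = -86 + 156/147 = -86 + 156*(1/147) = -86 + 52/49 = -4162/49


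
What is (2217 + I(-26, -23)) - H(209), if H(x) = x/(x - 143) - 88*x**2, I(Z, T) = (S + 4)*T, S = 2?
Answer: 23076023/6 ≈ 3.8460e+6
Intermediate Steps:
I(Z, T) = 6*T (I(Z, T) = (2 + 4)*T = 6*T)
H(x) = -88*x**2 + x/(-143 + x) (H(x) = x/(-143 + x) - 88*x**2 = -88*x**2 + x/(-143 + x))
(2217 + I(-26, -23)) - H(209) = (2217 + 6*(-23)) - 209*(1 - 88*209**2 + 12584*209)/(-143 + 209) = (2217 - 138) - 209*(1 - 88*43681 + 2630056)/66 = 2079 - 209*(1 - 3843928 + 2630056)/66 = 2079 - 209*(-1213871)/66 = 2079 - 1*(-23063549/6) = 2079 + 23063549/6 = 23076023/6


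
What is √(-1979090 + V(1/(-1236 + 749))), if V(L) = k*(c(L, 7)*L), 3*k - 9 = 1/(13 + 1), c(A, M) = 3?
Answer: I*√91998244923046/6818 ≈ 1406.8*I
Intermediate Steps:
k = 127/42 (k = 3 + 1/(3*(13 + 1)) = 3 + (⅓)/14 = 3 + (⅓)*(1/14) = 3 + 1/42 = 127/42 ≈ 3.0238)
V(L) = 127*L/14 (V(L) = 127*(3*L)/42 = 127*L/14)
√(-1979090 + V(1/(-1236 + 749))) = √(-1979090 + 127/(14*(-1236 + 749))) = √(-1979090 + (127/14)/(-487)) = √(-1979090 + (127/14)*(-1/487)) = √(-1979090 - 127/6818) = √(-13493435747/6818) = I*√91998244923046/6818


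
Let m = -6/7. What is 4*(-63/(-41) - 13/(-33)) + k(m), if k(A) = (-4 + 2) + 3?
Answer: 11801/1353 ≈ 8.7221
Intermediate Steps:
m = -6/7 (m = -6*⅐ = -6/7 ≈ -0.85714)
k(A) = 1 (k(A) = -2 + 3 = 1)
4*(-63/(-41) - 13/(-33)) + k(m) = 4*(-63/(-41) - 13/(-33)) + 1 = 4*(-63*(-1/41) - 13*(-1/33)) + 1 = 4*(63/41 + 13/33) + 1 = 4*(2612/1353) + 1 = 10448/1353 + 1 = 11801/1353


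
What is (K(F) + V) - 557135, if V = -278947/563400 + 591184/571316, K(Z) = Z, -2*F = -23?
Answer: -44831605841191763/80469858600 ≈ -5.5712e+5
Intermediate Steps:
F = 23/2 (F = -½*(-23) = 23/2 ≈ 11.500)
V = 43426545337/80469858600 (V = -278947*1/563400 + 591184*(1/571316) = -278947/563400 + 147796/142829 = 43426545337/80469858600 ≈ 0.53966)
(K(F) + V) - 557135 = (23/2 + 43426545337/80469858600) - 557135 = 968829919237/80469858600 - 557135 = -44831605841191763/80469858600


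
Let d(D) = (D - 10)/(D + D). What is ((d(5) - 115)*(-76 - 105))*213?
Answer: 8905743/2 ≈ 4.4529e+6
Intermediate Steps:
d(D) = (-10 + D)/(2*D) (d(D) = (-10 + D)/((2*D)) = (-10 + D)*(1/(2*D)) = (-10 + D)/(2*D))
((d(5) - 115)*(-76 - 105))*213 = (((½)*(-10 + 5)/5 - 115)*(-76 - 105))*213 = (((½)*(⅕)*(-5) - 115)*(-181))*213 = ((-½ - 115)*(-181))*213 = -231/2*(-181)*213 = (41811/2)*213 = 8905743/2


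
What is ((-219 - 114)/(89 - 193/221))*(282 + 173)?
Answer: -3720535/2164 ≈ -1719.3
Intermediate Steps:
((-219 - 114)/(89 - 193/221))*(282 + 173) = -333/(89 - 193*1/221)*455 = -333/(89 - 193/221)*455 = -333/19476/221*455 = -333*221/19476*455 = -8177/2164*455 = -3720535/2164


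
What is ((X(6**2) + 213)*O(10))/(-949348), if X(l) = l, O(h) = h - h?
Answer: 0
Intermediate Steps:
O(h) = 0
((X(6**2) + 213)*O(10))/(-949348) = ((6**2 + 213)*0)/(-949348) = ((36 + 213)*0)*(-1/949348) = (249*0)*(-1/949348) = 0*(-1/949348) = 0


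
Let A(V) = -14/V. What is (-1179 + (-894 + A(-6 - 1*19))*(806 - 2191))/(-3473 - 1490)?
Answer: -6181177/24815 ≈ -249.09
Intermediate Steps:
(-1179 + (-894 + A(-6 - 1*19))*(806 - 2191))/(-3473 - 1490) = (-1179 + (-894 - 14/(-6 - 1*19))*(806 - 2191))/(-3473 - 1490) = (-1179 + (-894 - 14/(-6 - 19))*(-1385))/(-4963) = (-1179 + (-894 - 14/(-25))*(-1385))*(-1/4963) = (-1179 + (-894 - 14*(-1/25))*(-1385))*(-1/4963) = (-1179 + (-894 + 14/25)*(-1385))*(-1/4963) = (-1179 - 22336/25*(-1385))*(-1/4963) = (-1179 + 6187072/5)*(-1/4963) = (6181177/5)*(-1/4963) = -6181177/24815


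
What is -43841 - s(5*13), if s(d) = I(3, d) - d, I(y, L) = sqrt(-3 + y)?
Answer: -43776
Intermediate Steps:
s(d) = -d (s(d) = sqrt(-3 + 3) - d = sqrt(0) - d = 0 - d = -d)
-43841 - s(5*13) = -43841 - (-1)*5*13 = -43841 - (-1)*65 = -43841 - 1*(-65) = -43841 + 65 = -43776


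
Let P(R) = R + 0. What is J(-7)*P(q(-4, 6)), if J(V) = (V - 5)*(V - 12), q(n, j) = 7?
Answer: 1596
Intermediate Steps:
P(R) = R
J(V) = (-12 + V)*(-5 + V) (J(V) = (-5 + V)*(-12 + V) = (-12 + V)*(-5 + V))
J(-7)*P(q(-4, 6)) = (60 + (-7)² - 17*(-7))*7 = (60 + 49 + 119)*7 = 228*7 = 1596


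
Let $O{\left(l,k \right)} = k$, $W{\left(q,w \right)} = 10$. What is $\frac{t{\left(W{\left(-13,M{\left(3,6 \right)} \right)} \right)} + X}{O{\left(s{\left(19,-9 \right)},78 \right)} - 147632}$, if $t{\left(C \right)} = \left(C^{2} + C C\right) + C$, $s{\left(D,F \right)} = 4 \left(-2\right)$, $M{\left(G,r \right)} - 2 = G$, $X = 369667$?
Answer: $- \frac{369877}{147554} \approx -2.5067$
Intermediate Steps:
$M{\left(G,r \right)} = 2 + G$
$s{\left(D,F \right)} = -8$
$t{\left(C \right)} = C + 2 C^{2}$ ($t{\left(C \right)} = \left(C^{2} + C^{2}\right) + C = 2 C^{2} + C = C + 2 C^{2}$)
$\frac{t{\left(W{\left(-13,M{\left(3,6 \right)} \right)} \right)} + X}{O{\left(s{\left(19,-9 \right)},78 \right)} - 147632} = \frac{10 \left(1 + 2 \cdot 10\right) + 369667}{78 - 147632} = \frac{10 \left(1 + 20\right) + 369667}{-147554} = \left(10 \cdot 21 + 369667\right) \left(- \frac{1}{147554}\right) = \left(210 + 369667\right) \left(- \frac{1}{147554}\right) = 369877 \left(- \frac{1}{147554}\right) = - \frac{369877}{147554}$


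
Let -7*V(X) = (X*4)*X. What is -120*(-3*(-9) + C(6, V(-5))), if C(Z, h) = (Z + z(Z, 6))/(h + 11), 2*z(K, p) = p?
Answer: -66960/23 ≈ -2911.3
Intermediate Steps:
z(K, p) = p/2
V(X) = -4*X²/7 (V(X) = -X*4*X/7 = -4*X*X/7 = -4*X²/7)
C(Z, h) = (3 + Z)/(11 + h) (C(Z, h) = (Z + (½)*6)/(h + 11) = (Z + 3)/(11 + h) = (3 + Z)/(11 + h))
-120*(-3*(-9) + C(6, V(-5))) = -120*(-3*(-9) + (3 + 6)/(11 - 4/7*(-5)²)) = -120*(27 + 9/(11 - 4/7*25)) = -120*(27 + 9/(11 - 100/7)) = -120*(27 + 9/(-23/7)) = -120*(27 - 7/23*9) = -120*(27 - 63/23) = -120*558/23 = -66960/23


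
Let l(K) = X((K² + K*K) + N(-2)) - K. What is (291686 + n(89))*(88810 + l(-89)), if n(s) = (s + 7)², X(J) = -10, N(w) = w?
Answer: 26746877878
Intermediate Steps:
n(s) = (7 + s)²
l(K) = -10 - K
(291686 + n(89))*(88810 + l(-89)) = (291686 + (7 + 89)²)*(88810 + (-10 - 1*(-89))) = (291686 + 96²)*(88810 + (-10 + 89)) = (291686 + 9216)*(88810 + 79) = 300902*88889 = 26746877878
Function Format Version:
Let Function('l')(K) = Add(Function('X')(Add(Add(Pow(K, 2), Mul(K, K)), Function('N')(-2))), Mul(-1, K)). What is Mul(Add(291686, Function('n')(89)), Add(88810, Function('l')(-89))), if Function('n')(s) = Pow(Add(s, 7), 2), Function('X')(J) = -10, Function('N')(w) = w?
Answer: 26746877878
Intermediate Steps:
Function('n')(s) = Pow(Add(7, s), 2)
Function('l')(K) = Add(-10, Mul(-1, K))
Mul(Add(291686, Function('n')(89)), Add(88810, Function('l')(-89))) = Mul(Add(291686, Pow(Add(7, 89), 2)), Add(88810, Add(-10, Mul(-1, -89)))) = Mul(Add(291686, Pow(96, 2)), Add(88810, Add(-10, 89))) = Mul(Add(291686, 9216), Add(88810, 79)) = Mul(300902, 88889) = 26746877878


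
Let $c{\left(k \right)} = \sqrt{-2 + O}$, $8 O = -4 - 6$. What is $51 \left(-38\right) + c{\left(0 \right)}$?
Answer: $-1938 + \frac{i \sqrt{13}}{2} \approx -1938.0 + 1.8028 i$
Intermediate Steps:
$O = - \frac{5}{4}$ ($O = \frac{-4 - 6}{8} = \frac{1}{8} \left(-10\right) = - \frac{5}{4} \approx -1.25$)
$c{\left(k \right)} = \frac{i \sqrt{13}}{2}$ ($c{\left(k \right)} = \sqrt{-2 - \frac{5}{4}} = \sqrt{- \frac{13}{4}} = \frac{i \sqrt{13}}{2}$)
$51 \left(-38\right) + c{\left(0 \right)} = 51 \left(-38\right) + \frac{i \sqrt{13}}{2} = -1938 + \frac{i \sqrt{13}}{2}$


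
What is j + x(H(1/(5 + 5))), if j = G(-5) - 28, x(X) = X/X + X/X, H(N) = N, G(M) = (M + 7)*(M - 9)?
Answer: -54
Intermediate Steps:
G(M) = (-9 + M)*(7 + M) (G(M) = (7 + M)*(-9 + M) = (-9 + M)*(7 + M))
x(X) = 2 (x(X) = 1 + 1 = 2)
j = -56 (j = (-63 + (-5)² - 2*(-5)) - 28 = (-63 + 25 + 10) - 28 = -28 - 28 = -56)
j + x(H(1/(5 + 5))) = -56 + 2 = -54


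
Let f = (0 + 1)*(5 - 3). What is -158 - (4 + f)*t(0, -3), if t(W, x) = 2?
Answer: -170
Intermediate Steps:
f = 2 (f = 1*2 = 2)
-158 - (4 + f)*t(0, -3) = -158 - (4 + 2)*2 = -158 - 6*2 = -158 - 1*12 = -158 - 12 = -170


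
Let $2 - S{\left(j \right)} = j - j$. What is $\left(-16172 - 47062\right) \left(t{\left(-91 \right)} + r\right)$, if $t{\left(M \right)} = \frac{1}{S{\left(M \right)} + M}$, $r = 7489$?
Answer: $- \frac{42146725680}{89} \approx -4.7356 \cdot 10^{8}$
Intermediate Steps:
$S{\left(j \right)} = 2$ ($S{\left(j \right)} = 2 - \left(j - j\right) = 2 - 0 = 2 + 0 = 2$)
$t{\left(M \right)} = \frac{1}{2 + M}$
$\left(-16172 - 47062\right) \left(t{\left(-91 \right)} + r\right) = \left(-16172 - 47062\right) \left(\frac{1}{2 - 91} + 7489\right) = - 63234 \left(\frac{1}{-89} + 7489\right) = - 63234 \left(- \frac{1}{89} + 7489\right) = \left(-63234\right) \frac{666520}{89} = - \frac{42146725680}{89}$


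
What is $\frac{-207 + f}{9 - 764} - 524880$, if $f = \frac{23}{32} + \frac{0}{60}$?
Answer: $- \frac{12681094199}{24160} \approx -5.2488 \cdot 10^{5}$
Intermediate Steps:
$f = \frac{23}{32}$ ($f = 23 \cdot \frac{1}{32} + 0 \cdot \frac{1}{60} = \frac{23}{32} + 0 = \frac{23}{32} \approx 0.71875$)
$\frac{-207 + f}{9 - 764} - 524880 = \frac{-207 + \frac{23}{32}}{9 - 764} - 524880 = - \frac{6601}{32 \left(-755\right)} - 524880 = \left(- \frac{6601}{32}\right) \left(- \frac{1}{755}\right) - 524880 = \frac{6601}{24160} - 524880 = - \frac{12681094199}{24160}$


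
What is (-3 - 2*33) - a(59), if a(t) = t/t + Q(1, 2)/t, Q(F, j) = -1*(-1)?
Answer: -4131/59 ≈ -70.017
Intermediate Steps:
Q(F, j) = 1
a(t) = 1 + 1/t (a(t) = t/t + 1/t = 1 + 1/t)
(-3 - 2*33) - a(59) = (-3 - 2*33) - (1 + 59)/59 = (-3 - 66) - 60/59 = -69 - 1*60/59 = -69 - 60/59 = -4131/59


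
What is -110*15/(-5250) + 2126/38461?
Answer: 497481/1346135 ≈ 0.36956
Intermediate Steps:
-110*15/(-5250) + 2126/38461 = -1650*(-1/5250) + 2126*(1/38461) = 11/35 + 2126/38461 = 497481/1346135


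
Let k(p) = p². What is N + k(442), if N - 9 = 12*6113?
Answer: 268729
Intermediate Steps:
N = 73365 (N = 9 + 12*6113 = 9 + 73356 = 73365)
N + k(442) = 73365 + 442² = 73365 + 195364 = 268729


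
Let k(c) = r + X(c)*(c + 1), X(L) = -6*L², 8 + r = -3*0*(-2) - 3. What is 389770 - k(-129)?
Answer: -12390507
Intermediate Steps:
r = -11 (r = -8 + (-3*0*(-2) - 3) = -8 + (0*(-2) - 3) = -8 + (0 - 3) = -8 - 3 = -11)
X(L) = -6*L²
k(c) = -11 - 6*c²*(1 + c) (k(c) = -11 + (-6*c²)*(c + 1) = -11 + (-6*c²)*(1 + c) = -11 - 6*c²*(1 + c))
389770 - k(-129) = 389770 - (-11 - 6*(-129)² - 6*(-129)³) = 389770 - (-11 - 6*16641 - 6*(-2146689)) = 389770 - (-11 - 99846 + 12880134) = 389770 - 1*12780277 = 389770 - 12780277 = -12390507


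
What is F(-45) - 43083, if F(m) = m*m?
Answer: -41058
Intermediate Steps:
F(m) = m²
F(-45) - 43083 = (-45)² - 43083 = 2025 - 43083 = -41058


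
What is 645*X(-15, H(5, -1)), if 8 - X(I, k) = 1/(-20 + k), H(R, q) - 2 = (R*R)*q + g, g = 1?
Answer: 72455/14 ≈ 5175.4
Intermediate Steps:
H(R, q) = 3 + q*R² (H(R, q) = 2 + ((R*R)*q + 1) = 2 + (R²*q + 1) = 2 + (q*R² + 1) = 2 + (1 + q*R²) = 3 + q*R²)
X(I, k) = 8 - 1/(-20 + k)
645*X(-15, H(5, -1)) = 645*((-161 + 8*(3 - 1*5²))/(-20 + (3 - 1*5²))) = 645*((-161 + 8*(3 - 1*25))/(-20 + (3 - 1*25))) = 645*((-161 + 8*(3 - 25))/(-20 + (3 - 25))) = 645*((-161 + 8*(-22))/(-20 - 22)) = 645*((-161 - 176)/(-42)) = 645*(-1/42*(-337)) = 645*(337/42) = 72455/14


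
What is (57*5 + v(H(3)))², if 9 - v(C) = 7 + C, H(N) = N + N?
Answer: 78961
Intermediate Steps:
H(N) = 2*N
v(C) = 2 - C (v(C) = 9 - (7 + C) = 9 + (-7 - C) = 2 - C)
(57*5 + v(H(3)))² = (57*5 + (2 - 2*3))² = (285 + (2 - 1*6))² = (285 + (2 - 6))² = (285 - 4)² = 281² = 78961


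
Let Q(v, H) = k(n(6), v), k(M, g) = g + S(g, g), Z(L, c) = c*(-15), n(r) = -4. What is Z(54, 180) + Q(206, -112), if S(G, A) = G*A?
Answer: 39942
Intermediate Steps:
S(G, A) = A*G
Z(L, c) = -15*c
k(M, g) = g + g² (k(M, g) = g + g*g = g + g²)
Q(v, H) = v*(1 + v)
Z(54, 180) + Q(206, -112) = -15*180 + 206*(1 + 206) = -2700 + 206*207 = -2700 + 42642 = 39942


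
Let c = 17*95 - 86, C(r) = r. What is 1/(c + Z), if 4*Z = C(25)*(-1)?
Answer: 4/6091 ≈ 0.00065671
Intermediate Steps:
c = 1529 (c = 1615 - 86 = 1529)
Z = -25/4 (Z = (25*(-1))/4 = (1/4)*(-25) = -25/4 ≈ -6.2500)
1/(c + Z) = 1/(1529 - 25/4) = 1/(6091/4) = 4/6091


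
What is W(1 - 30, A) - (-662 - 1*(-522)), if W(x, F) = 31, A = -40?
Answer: 171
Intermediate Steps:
W(1 - 30, A) - (-662 - 1*(-522)) = 31 - (-662 - 1*(-522)) = 31 - (-662 + 522) = 31 - 1*(-140) = 31 + 140 = 171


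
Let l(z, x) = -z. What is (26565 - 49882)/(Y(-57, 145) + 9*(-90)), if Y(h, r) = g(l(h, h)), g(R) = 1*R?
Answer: 23317/753 ≈ 30.965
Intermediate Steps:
g(R) = R
Y(h, r) = -h
(26565 - 49882)/(Y(-57, 145) + 9*(-90)) = (26565 - 49882)/(-1*(-57) + 9*(-90)) = -23317/(57 - 810) = -23317/(-753) = -23317*(-1/753) = 23317/753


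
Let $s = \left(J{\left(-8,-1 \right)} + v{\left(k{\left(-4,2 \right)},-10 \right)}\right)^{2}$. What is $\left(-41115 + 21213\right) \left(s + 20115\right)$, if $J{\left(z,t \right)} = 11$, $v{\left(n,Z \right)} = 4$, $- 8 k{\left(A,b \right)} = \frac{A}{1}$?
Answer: $-404806680$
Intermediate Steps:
$k{\left(A,b \right)} = - \frac{A}{8}$ ($k{\left(A,b \right)} = - \frac{A 1^{-1}}{8} = - \frac{A 1}{8} = - \frac{A}{8}$)
$s = 225$ ($s = \left(11 + 4\right)^{2} = 15^{2} = 225$)
$\left(-41115 + 21213\right) \left(s + 20115\right) = \left(-41115 + 21213\right) \left(225 + 20115\right) = \left(-19902\right) 20340 = -404806680$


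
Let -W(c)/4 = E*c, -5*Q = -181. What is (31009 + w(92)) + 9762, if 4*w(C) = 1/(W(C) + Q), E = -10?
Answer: 3030263809/74324 ≈ 40771.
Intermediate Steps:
Q = 181/5 (Q = -⅕*(-181) = 181/5 ≈ 36.200)
W(c) = 40*c (W(c) = -(-40)*c = 40*c)
w(C) = 1/(4*(181/5 + 40*C)) (w(C) = 1/(4*(40*C + 181/5)) = 1/(4*(181/5 + 40*C)))
(31009 + w(92)) + 9762 = (31009 + 5/(4*(181 + 200*92))) + 9762 = (31009 + 5/(4*(181 + 18400))) + 9762 = (31009 + (5/4)/18581) + 9762 = (31009 + (5/4)*(1/18581)) + 9762 = (31009 + 5/74324) + 9762 = 2304712921/74324 + 9762 = 3030263809/74324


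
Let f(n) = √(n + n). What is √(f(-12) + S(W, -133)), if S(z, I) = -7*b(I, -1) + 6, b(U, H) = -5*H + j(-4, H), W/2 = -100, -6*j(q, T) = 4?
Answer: √(-219 + 18*I*√6)/3 ≈ 0.49409 + 4.9576*I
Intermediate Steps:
j(q, T) = -⅔ (j(q, T) = -⅙*4 = -⅔)
W = -200 (W = 2*(-100) = -200)
b(U, H) = -⅔ - 5*H (b(U, H) = -5*H - ⅔ = -⅔ - 5*H)
f(n) = √2*√n (f(n) = √(2*n) = √2*√n)
S(z, I) = -73/3 (S(z, I) = -7*(-⅔ - 5*(-1)) + 6 = -7*(-⅔ + 5) + 6 = -7*13/3 + 6 = -91/3 + 6 = -73/3)
√(f(-12) + S(W, -133)) = √(√2*√(-12) - 73/3) = √(√2*(2*I*√3) - 73/3) = √(2*I*√6 - 73/3) = √(-73/3 + 2*I*√6)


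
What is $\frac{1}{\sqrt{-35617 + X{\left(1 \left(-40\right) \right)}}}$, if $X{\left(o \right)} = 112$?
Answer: $- \frac{i \sqrt{3945}}{11835} \approx - 0.0053071 i$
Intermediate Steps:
$\frac{1}{\sqrt{-35617 + X{\left(1 \left(-40\right) \right)}}} = \frac{1}{\sqrt{-35617 + 112}} = \frac{1}{\sqrt{-35505}} = \frac{1}{3 i \sqrt{3945}} = - \frac{i \sqrt{3945}}{11835}$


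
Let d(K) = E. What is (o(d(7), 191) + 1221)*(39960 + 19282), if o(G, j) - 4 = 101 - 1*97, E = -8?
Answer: 72808418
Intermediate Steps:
d(K) = -8
o(G, j) = 8 (o(G, j) = 4 + (101 - 1*97) = 4 + (101 - 97) = 4 + 4 = 8)
(o(d(7), 191) + 1221)*(39960 + 19282) = (8 + 1221)*(39960 + 19282) = 1229*59242 = 72808418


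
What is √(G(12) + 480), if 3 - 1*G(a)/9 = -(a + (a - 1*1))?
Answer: √714 ≈ 26.721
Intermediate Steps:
G(a) = 18 + 18*a (G(a) = 27 - (-9)*(a + (a - 1*1)) = 27 - (-9)*(a + (a - 1)) = 27 - (-9)*(a + (-1 + a)) = 27 - (-9)*(-1 + 2*a) = 27 - 9*(1 - 2*a) = 27 + (-9 + 18*a) = 18 + 18*a)
√(G(12) + 480) = √((18 + 18*12) + 480) = √((18 + 216) + 480) = √(234 + 480) = √714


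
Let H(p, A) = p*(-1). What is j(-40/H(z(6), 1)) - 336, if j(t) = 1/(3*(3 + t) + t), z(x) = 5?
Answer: -13775/41 ≈ -335.98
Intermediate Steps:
H(p, A) = -p
j(t) = 1/(9 + 4*t) (j(t) = 1/((9 + 3*t) + t) = 1/(9 + 4*t))
j(-40/H(z(6), 1)) - 336 = 1/(9 + 4*(-40/((-1*5)))) - 336 = 1/(9 + 4*(-40/(-5))) - 336 = 1/(9 + 4*(-40*(-⅕))) - 336 = 1/(9 + 4*8) - 336 = 1/(9 + 32) - 336 = 1/41 - 336 = -13775/41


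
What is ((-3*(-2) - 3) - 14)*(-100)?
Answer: 1100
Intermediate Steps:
((-3*(-2) - 3) - 14)*(-100) = ((6 - 3) - 14)*(-100) = (3 - 14)*(-100) = -11*(-100) = 1100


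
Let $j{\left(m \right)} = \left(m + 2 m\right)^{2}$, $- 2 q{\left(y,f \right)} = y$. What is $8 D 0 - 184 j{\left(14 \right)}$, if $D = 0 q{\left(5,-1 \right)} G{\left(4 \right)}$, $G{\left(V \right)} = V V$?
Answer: $-324576$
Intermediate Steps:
$G{\left(V \right)} = V^{2}$
$q{\left(y,f \right)} = - \frac{y}{2}$
$D = 0$ ($D = 0 \left(\left(- \frac{1}{2}\right) 5\right) 4^{2} = 0 \left(- \frac{5}{2}\right) 16 = 0 \cdot 16 = 0$)
$j{\left(m \right)} = 9 m^{2}$ ($j{\left(m \right)} = \left(3 m\right)^{2} = 9 m^{2}$)
$8 D 0 - 184 j{\left(14 \right)} = 8 \cdot 0 \cdot 0 - 184 \cdot 9 \cdot 14^{2} = 0 \cdot 0 - 184 \cdot 9 \cdot 196 = 0 - 324576 = -324576$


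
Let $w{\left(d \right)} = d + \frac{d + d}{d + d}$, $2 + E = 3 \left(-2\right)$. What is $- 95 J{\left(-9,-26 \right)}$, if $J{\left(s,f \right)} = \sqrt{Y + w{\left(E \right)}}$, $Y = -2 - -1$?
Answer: $- 190 i \sqrt{2} \approx - 268.7 i$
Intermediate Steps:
$Y = -1$ ($Y = -2 + 1 = -1$)
$E = -8$ ($E = -2 + 3 \left(-2\right) = -2 - 6 = -8$)
$w{\left(d \right)} = 1 + d$ ($w{\left(d \right)} = d + \frac{2 d}{2 d} = d + 2 d \frac{1}{2 d} = d + 1 = 1 + d$)
$J{\left(s,f \right)} = 2 i \sqrt{2}$ ($J{\left(s,f \right)} = \sqrt{-1 + \left(1 - 8\right)} = \sqrt{-1 - 7} = \sqrt{-8} = 2 i \sqrt{2}$)
$- 95 J{\left(-9,-26 \right)} = - 95 \cdot 2 i \sqrt{2} = - 190 i \sqrt{2}$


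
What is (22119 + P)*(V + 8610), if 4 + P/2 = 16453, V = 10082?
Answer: 1028377764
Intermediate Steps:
P = 32898 (P = -8 + 2*16453 = -8 + 32906 = 32898)
(22119 + P)*(V + 8610) = (22119 + 32898)*(10082 + 8610) = 55017*18692 = 1028377764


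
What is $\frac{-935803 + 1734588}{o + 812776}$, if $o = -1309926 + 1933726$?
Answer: $\frac{798785}{1436576} \approx 0.55603$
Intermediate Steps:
$o = 623800$
$\frac{-935803 + 1734588}{o + 812776} = \frac{-935803 + 1734588}{623800 + 812776} = \frac{798785}{1436576}$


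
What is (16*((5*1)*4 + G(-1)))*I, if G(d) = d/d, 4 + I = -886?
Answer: -299040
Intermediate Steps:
I = -890 (I = -4 - 886 = -890)
G(d) = 1
(16*((5*1)*4 + G(-1)))*I = (16*((5*1)*4 + 1))*(-890) = (16*(5*4 + 1))*(-890) = (16*(20 + 1))*(-890) = (16*21)*(-890) = 336*(-890) = -299040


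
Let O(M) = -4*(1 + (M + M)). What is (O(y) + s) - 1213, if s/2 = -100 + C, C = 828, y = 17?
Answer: 103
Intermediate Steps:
s = 1456 (s = 2*(-100 + 828) = 2*728 = 1456)
O(M) = -4 - 8*M (O(M) = -4*(1 + 2*M) = -4 - 8*M)
(O(y) + s) - 1213 = ((-4 - 8*17) + 1456) - 1213 = ((-4 - 136) + 1456) - 1213 = (-140 + 1456) - 1213 = 1316 - 1213 = 103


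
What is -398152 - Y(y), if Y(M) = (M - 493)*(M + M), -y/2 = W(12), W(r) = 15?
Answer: -429532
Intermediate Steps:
y = -30 (y = -2*15 = -30)
Y(M) = 2*M*(-493 + M) (Y(M) = (-493 + M)*(2*M) = 2*M*(-493 + M))
-398152 - Y(y) = -398152 - 2*(-30)*(-493 - 30) = -398152 - 2*(-30)*(-523) = -398152 - 1*31380 = -398152 - 31380 = -429532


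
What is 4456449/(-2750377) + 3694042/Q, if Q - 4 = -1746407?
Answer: -17942764056781/4803266643931 ≈ -3.7355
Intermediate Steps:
Q = -1746403 (Q = 4 - 1746407 = -1746403)
4456449/(-2750377) + 3694042/Q = 4456449/(-2750377) + 3694042/(-1746403) = 4456449*(-1/2750377) + 3694042*(-1/1746403) = -4456449/2750377 - 3694042/1746403 = -17942764056781/4803266643931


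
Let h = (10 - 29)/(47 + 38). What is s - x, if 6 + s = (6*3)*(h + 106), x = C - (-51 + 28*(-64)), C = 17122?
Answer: -1450697/85 ≈ -17067.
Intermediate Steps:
h = -19/85 ≈ -0.22353
x = 18965 (x = 17122 - (-51 + 28*(-64)) = 17122 - (-51 - 1792) = 17122 - 1*(-1843) = 17122 + 1843 = 18965)
s = 161328/85 (s = -6 + (6*3)*(-19/85 + 106) = -6 + 18*(8991/85) = -6 + 161838/85 = 161328/85 ≈ 1898.0)
s - x = 161328/85 - 1*18965 = 161328/85 - 18965 = -1450697/85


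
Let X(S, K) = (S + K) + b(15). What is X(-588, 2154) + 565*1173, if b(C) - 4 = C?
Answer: 664330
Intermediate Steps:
b(C) = 4 + C
X(S, K) = 19 + K + S (X(S, K) = (S + K) + (4 + 15) = (K + S) + 19 = 19 + K + S)
X(-588, 2154) + 565*1173 = (19 + 2154 - 588) + 565*1173 = 1585 + 662745 = 664330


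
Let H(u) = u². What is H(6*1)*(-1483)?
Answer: -53388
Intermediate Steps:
H(6*1)*(-1483) = (6*1)²*(-1483) = 6²*(-1483) = 36*(-1483) = -53388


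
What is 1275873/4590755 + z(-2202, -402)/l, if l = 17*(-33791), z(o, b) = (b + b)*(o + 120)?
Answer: -6951671918409/2637145437485 ≈ -2.6361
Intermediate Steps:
z(o, b) = 2*b*(120 + o) (z(o, b) = (2*b)*(120 + o) = 2*b*(120 + o))
l = -574447
1275873/4590755 + z(-2202, -402)/l = 1275873/4590755 + (2*(-402)*(120 - 2202))/(-574447) = 1275873*(1/4590755) + (2*(-402)*(-2082))*(-1/574447) = 1275873/4590755 + 1673928*(-1/574447) = 1275873/4590755 - 1673928/574447 = -6951671918409/2637145437485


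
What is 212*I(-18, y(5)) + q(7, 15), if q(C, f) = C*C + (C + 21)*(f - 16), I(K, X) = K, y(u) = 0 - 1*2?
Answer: -3795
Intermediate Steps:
y(u) = -2 (y(u) = 0 - 2 = -2)
q(C, f) = C² + (-16 + f)*(21 + C) (q(C, f) = C² + (21 + C)*(-16 + f) = C² + (-16 + f)*(21 + C))
212*I(-18, y(5)) + q(7, 15) = 212*(-18) + (-336 + 7² - 16*7 + 21*15 + 7*15) = -3816 + (-336 + 49 - 112 + 315 + 105) = -3816 + 21 = -3795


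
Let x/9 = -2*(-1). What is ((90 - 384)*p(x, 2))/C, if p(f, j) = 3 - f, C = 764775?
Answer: 98/16995 ≈ 0.0057664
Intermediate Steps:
x = 18 (x = 9*(-2*(-1)) = 9*2 = 18)
((90 - 384)*p(x, 2))/C = ((90 - 384)*(3 - 1*18))/764775 = -294*(3 - 18)*(1/764775) = -294*(-15)*(1/764775) = 4410*(1/764775) = 98/16995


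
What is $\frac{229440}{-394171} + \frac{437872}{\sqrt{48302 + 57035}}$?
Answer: $- \frac{229440}{394171} + \frac{437872 \sqrt{105337}}{105337} \approx 1348.6$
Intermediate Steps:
$\frac{229440}{-394171} + \frac{437872}{\sqrt{48302 + 57035}} = 229440 \left(- \frac{1}{394171}\right) + \frac{437872}{\sqrt{105337}} = - \frac{229440}{394171} + 437872 \frac{\sqrt{105337}}{105337} = - \frac{229440}{394171} + \frac{437872 \sqrt{105337}}{105337}$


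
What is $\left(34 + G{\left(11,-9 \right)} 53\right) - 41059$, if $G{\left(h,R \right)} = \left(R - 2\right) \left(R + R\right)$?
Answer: $-30531$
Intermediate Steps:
$G{\left(h,R \right)} = 2 R \left(-2 + R\right)$ ($G{\left(h,R \right)} = \left(-2 + R\right) 2 R = 2 R \left(-2 + R\right)$)
$\left(34 + G{\left(11,-9 \right)} 53\right) - 41059 = \left(34 + 2 \left(-9\right) \left(-2 - 9\right) 53\right) - 41059 = \left(34 + 2 \left(-9\right) \left(-11\right) 53\right) - 41059 = \left(34 + 198 \cdot 53\right) - 41059 = \left(34 + 10494\right) - 41059 = 10528 - 41059 = -30531$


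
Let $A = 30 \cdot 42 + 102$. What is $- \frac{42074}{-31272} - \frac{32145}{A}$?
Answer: $- \frac{78994471}{3549372} \approx -22.256$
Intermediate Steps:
$A = 1362$ ($A = 1260 + 102 = 1362$)
$- \frac{42074}{-31272} - \frac{32145}{A} = - \frac{42074}{-31272} - \frac{32145}{1362} = \left(-42074\right) \left(- \frac{1}{31272}\right) - \frac{10715}{454} = \frac{21037}{15636} - \frac{10715}{454} = - \frac{78994471}{3549372}$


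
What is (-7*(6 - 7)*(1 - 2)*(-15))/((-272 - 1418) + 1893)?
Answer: 15/29 ≈ 0.51724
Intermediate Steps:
(-7*(6 - 7)*(1 - 2)*(-15))/((-272 - 1418) + 1893) = (-(-7)*(-1)*(-15))/(-1690 + 1893) = (-7*1*(-15))/203 = -7*(-15)*(1/203) = 105*(1/203) = 15/29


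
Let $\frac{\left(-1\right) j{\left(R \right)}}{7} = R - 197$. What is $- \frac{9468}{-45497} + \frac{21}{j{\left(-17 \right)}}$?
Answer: $\frac{2162643}{9736358} \approx 0.22212$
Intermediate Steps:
$j{\left(R \right)} = 1379 - 7 R$ ($j{\left(R \right)} = - 7 \left(R - 197\right) = - 7 \left(-197 + R\right) = 1379 - 7 R$)
$- \frac{9468}{-45497} + \frac{21}{j{\left(-17 \right)}} = - \frac{9468}{-45497} + \frac{21}{1379 - -119} = \left(-9468\right) \left(- \frac{1}{45497}\right) + \frac{21}{1379 + 119} = \frac{9468}{45497} + \frac{21}{1498} = \frac{9468}{45497} + 21 \cdot \frac{1}{1498} = \frac{9468}{45497} + \frac{3}{214} = \frac{2162643}{9736358}$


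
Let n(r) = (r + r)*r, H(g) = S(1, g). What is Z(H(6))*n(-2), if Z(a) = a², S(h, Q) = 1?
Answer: 8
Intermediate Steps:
H(g) = 1
n(r) = 2*r² (n(r) = (2*r)*r = 2*r²)
Z(H(6))*n(-2) = 1²*(2*(-2)²) = 1*(2*4) = 1*8 = 8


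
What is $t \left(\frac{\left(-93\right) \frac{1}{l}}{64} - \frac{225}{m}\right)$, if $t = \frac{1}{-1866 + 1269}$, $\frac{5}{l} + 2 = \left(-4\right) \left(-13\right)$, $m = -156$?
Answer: $\frac{1815}{82784} \approx 0.021925$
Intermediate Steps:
$l = \frac{1}{10}$ ($l = \frac{5}{-2 - -52} = \frac{5}{-2 + 52} = \frac{5}{50} = 5 \cdot \frac{1}{50} = \frac{1}{10} \approx 0.1$)
$t = - \frac{1}{597}$ ($t = \frac{1}{-597} = - \frac{1}{597} \approx -0.001675$)
$t \left(\frac{\left(-93\right) \frac{1}{l}}{64} - \frac{225}{m}\right) = - \frac{\frac{\left(-93\right) \frac{1}{\frac{1}{10}}}{64} - \frac{225}{-156}}{597} = - \frac{\left(-93\right) 10 \cdot \frac{1}{64} - - \frac{75}{52}}{597} = - \frac{\left(-930\right) \frac{1}{64} + \frac{75}{52}}{597} = - \frac{- \frac{465}{32} + \frac{75}{52}}{597} = \left(- \frac{1}{597}\right) \left(- \frac{5445}{416}\right) = \frac{1815}{82784}$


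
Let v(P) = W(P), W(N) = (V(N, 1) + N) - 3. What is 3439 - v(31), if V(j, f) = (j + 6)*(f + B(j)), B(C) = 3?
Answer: 3263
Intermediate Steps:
V(j, f) = (3 + f)*(6 + j) (V(j, f) = (j + 6)*(f + 3) = (6 + j)*(3 + f) = (3 + f)*(6 + j))
W(N) = 21 + 5*N (W(N) = ((18 + 3*N + 6*1 + 1*N) + N) - 3 = ((18 + 3*N + 6 + N) + N) - 3 = ((24 + 4*N) + N) - 3 = (24 + 5*N) - 3 = 21 + 5*N)
v(P) = 21 + 5*P
3439 - v(31) = 3439 - (21 + 5*31) = 3439 - (21 + 155) = 3439 - 1*176 = 3439 - 176 = 3263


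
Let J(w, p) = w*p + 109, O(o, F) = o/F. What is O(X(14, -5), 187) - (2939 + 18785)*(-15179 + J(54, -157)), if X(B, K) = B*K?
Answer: 95661112554/187 ≈ 5.1156e+8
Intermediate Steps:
J(w, p) = 109 + p*w (J(w, p) = p*w + 109 = 109 + p*w)
O(X(14, -5), 187) - (2939 + 18785)*(-15179 + J(54, -157)) = (14*(-5))/187 - (2939 + 18785)*(-15179 + (109 - 157*54)) = -70*1/187 - 21724*(-15179 + (109 - 8478)) = -70/187 - 21724*(-15179 - 8369) = -70/187 - 21724*(-23548) = -70/187 - 1*(-511556752) = -70/187 + 511556752 = 95661112554/187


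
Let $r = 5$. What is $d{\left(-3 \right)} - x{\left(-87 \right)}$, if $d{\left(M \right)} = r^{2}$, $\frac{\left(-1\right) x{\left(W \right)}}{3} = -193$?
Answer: $-554$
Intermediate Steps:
$x{\left(W \right)} = 579$ ($x{\left(W \right)} = \left(-3\right) \left(-193\right) = 579$)
$d{\left(M \right)} = 25$ ($d{\left(M \right)} = 5^{2} = 25$)
$d{\left(-3 \right)} - x{\left(-87 \right)} = 25 - 579 = -554$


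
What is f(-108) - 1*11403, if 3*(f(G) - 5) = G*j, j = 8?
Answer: -11686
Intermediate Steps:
f(G) = 5 + 8*G/3 (f(G) = 5 + (G*8)/3 = 5 + (8*G)/3 = 5 + 8*G/3)
f(-108) - 1*11403 = (5 + (8/3)*(-108)) - 1*11403 = (5 - 288) - 11403 = -283 - 11403 = -11686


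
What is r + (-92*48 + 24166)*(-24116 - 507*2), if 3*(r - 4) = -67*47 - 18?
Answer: -1488955655/3 ≈ -4.9632e+8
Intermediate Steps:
r = -3155/3 (r = 4 + (-67*47 - 18)/3 = 4 + (-3149 - 18)/3 = 4 + (1/3)*(-3167) = 4 - 3167/3 = -3155/3 ≈ -1051.7)
r + (-92*48 + 24166)*(-24116 - 507*2) = -3155/3 + (-92*48 + 24166)*(-24116 - 507*2) = -3155/3 + (-4416 + 24166)*(-24116 - 1014) = -3155/3 + 19750*(-25130) = -3155/3 - 496317500 = -1488955655/3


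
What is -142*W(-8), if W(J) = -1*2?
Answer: 284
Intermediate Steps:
W(J) = -2
-142*W(-8) = -142*(-2) = 284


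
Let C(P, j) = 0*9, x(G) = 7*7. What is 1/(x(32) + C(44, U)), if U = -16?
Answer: 1/49 ≈ 0.020408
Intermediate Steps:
x(G) = 49
C(P, j) = 0
1/(x(32) + C(44, U)) = 1/(49 + 0) = 1/49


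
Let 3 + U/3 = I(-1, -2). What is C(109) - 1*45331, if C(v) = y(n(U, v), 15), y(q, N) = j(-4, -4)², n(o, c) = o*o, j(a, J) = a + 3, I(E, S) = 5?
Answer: -45330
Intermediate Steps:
j(a, J) = 3 + a
U = 6 (U = -9 + 3*5 = -9 + 15 = 6)
n(o, c) = o²
y(q, N) = 1 (y(q, N) = (3 - 4)² = (-1)² = 1)
C(v) = 1
C(109) - 1*45331 = 1 - 1*45331 = 1 - 45331 = -45330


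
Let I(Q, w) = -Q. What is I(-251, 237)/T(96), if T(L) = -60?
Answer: -251/60 ≈ -4.1833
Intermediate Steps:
I(-251, 237)/T(96) = -1*(-251)/(-60) = 251*(-1/60) = -251/60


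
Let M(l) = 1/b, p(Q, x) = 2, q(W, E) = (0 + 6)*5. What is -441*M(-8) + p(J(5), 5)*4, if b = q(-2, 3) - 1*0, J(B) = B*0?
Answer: -67/10 ≈ -6.7000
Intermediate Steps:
q(W, E) = 30 (q(W, E) = 6*5 = 30)
J(B) = 0
b = 30 (b = 30 - 1*0 = 30 + 0 = 30)
M(l) = 1/30
-441*M(-8) + p(J(5), 5)*4 = -441*1/30 + 2*4 = -147/10 + 8 = -67/10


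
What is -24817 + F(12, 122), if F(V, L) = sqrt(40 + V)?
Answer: -24817 + 2*sqrt(13) ≈ -24810.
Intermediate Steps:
-24817 + F(12, 122) = -24817 + sqrt(40 + 12) = -24817 + sqrt(52) = -24817 + 2*sqrt(13)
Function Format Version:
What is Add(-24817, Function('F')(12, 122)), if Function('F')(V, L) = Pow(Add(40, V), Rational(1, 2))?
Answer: Add(-24817, Mul(2, Pow(13, Rational(1, 2)))) ≈ -24810.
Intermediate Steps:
Add(-24817, Function('F')(12, 122)) = Add(-24817, Pow(Add(40, 12), Rational(1, 2))) = Add(-24817, Pow(52, Rational(1, 2))) = Add(-24817, Mul(2, Pow(13, Rational(1, 2))))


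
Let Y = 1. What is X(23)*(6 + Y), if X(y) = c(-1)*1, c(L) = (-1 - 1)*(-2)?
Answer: 28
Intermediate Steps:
c(L) = 4 (c(L) = -2*(-2) = 4)
X(y) = 4 (X(y) = 4*1 = 4)
X(23)*(6 + Y) = 4*(6 + 1) = 4*7 = 28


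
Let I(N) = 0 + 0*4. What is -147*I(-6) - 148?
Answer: -148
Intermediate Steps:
I(N) = 0 (I(N) = 0 + 0 = 0)
-147*I(-6) - 148 = -147*0 - 148 = 0 - 148 = -148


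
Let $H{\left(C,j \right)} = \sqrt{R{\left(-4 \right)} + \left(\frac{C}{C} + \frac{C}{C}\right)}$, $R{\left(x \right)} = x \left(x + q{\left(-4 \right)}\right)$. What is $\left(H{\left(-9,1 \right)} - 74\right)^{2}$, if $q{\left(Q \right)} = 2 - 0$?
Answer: $\left(74 - \sqrt{10}\right)^{2} \approx 5018.0$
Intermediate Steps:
$q{\left(Q \right)} = 2$ ($q{\left(Q \right)} = 2 + 0 = 2$)
$R{\left(x \right)} = x \left(2 + x\right)$ ($R{\left(x \right)} = x \left(x + 2\right) = x \left(2 + x\right)$)
$H{\left(C,j \right)} = \sqrt{10}$ ($H{\left(C,j \right)} = \sqrt{- 4 \left(2 - 4\right) + \left(\frac{C}{C} + \frac{C}{C}\right)} = \sqrt{\left(-4\right) \left(-2\right) + \left(1 + 1\right)} = \sqrt{8 + 2} = \sqrt{10}$)
$\left(H{\left(-9,1 \right)} - 74\right)^{2} = \left(\sqrt{10} - 74\right)^{2} = \left(-74 + \sqrt{10}\right)^{2}$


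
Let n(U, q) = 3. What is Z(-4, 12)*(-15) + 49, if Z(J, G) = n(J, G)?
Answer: 4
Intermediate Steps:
Z(J, G) = 3
Z(-4, 12)*(-15) + 49 = 3*(-15) + 49 = -45 + 49 = 4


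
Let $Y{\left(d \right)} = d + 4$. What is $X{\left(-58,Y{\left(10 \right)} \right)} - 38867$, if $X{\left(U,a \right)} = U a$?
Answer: $-39679$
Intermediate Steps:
$Y{\left(d \right)} = 4 + d$
$X{\left(-58,Y{\left(10 \right)} \right)} - 38867 = - 58 \left(4 + 10\right) - 38867 = \left(-58\right) 14 - 38867 = -812 - 38867 = -39679$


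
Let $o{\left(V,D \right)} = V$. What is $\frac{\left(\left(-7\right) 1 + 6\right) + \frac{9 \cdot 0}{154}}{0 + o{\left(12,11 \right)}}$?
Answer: $- \frac{1}{12} \approx -0.083333$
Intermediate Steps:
$\frac{\left(\left(-7\right) 1 + 6\right) + \frac{9 \cdot 0}{154}}{0 + o{\left(12,11 \right)}} = \frac{\left(\left(-7\right) 1 + 6\right) + \frac{9 \cdot 0}{154}}{0 + 12} = \frac{\left(-7 + 6\right) + 0 \cdot \frac{1}{154}}{12} = \left(-1 + 0\right) \frac{1}{12} = \left(-1\right) \frac{1}{12} = - \frac{1}{12}$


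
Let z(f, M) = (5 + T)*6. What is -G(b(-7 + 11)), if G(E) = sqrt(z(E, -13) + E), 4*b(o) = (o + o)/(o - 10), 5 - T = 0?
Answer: -sqrt(537)/3 ≈ -7.7244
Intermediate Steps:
T = 5 (T = 5 - 1*0 = 5 + 0 = 5)
z(f, M) = 60 (z(f, M) = (5 + 5)*6 = 10*6 = 60)
b(o) = o/(2*(-10 + o)) (b(o) = ((o + o)/(o - 10))/4 = ((2*o)/(-10 + o))/4 = (2*o/(-10 + o))/4 = o/(2*(-10 + o)))
G(E) = sqrt(60 + E)
-G(b(-7 + 11)) = -sqrt(60 + (-7 + 11)/(2*(-10 + (-7 + 11)))) = -sqrt(60 + (1/2)*4/(-10 + 4)) = -sqrt(60 + (1/2)*4/(-6)) = -sqrt(60 + (1/2)*4*(-1/6)) = -sqrt(60 - 1/3) = -sqrt(179/3) = -sqrt(537)/3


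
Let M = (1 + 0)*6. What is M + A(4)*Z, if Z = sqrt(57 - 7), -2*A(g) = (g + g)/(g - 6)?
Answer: 6 + 10*sqrt(2) ≈ 20.142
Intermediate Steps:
A(g) = -g/(-6 + g) (A(g) = -(g + g)/(2*(g - 6)) = -2*g/(2*(-6 + g)) = -g/(-6 + g))
Z = 5*sqrt(2) (Z = sqrt(50) = 5*sqrt(2) ≈ 7.0711)
M = 6 (M = 1*6 = 6)
M + A(4)*Z = 6 + (-1*4/(-6 + 4))*(5*sqrt(2)) = 6 + (-1*4/(-2))*(5*sqrt(2)) = 6 + (-1*4*(-1/2))*(5*sqrt(2)) = 6 + 2*(5*sqrt(2)) = 6 + 10*sqrt(2)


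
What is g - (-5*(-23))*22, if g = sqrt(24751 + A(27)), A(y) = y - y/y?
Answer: -2530 + 3*sqrt(2753) ≈ -2372.6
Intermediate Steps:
A(y) = -1 + y (A(y) = y - 1*1 = y - 1 = -1 + y)
g = 3*sqrt(2753) (g = sqrt(24751 + (-1 + 27)) = sqrt(24751 + 26) = sqrt(24777) = 3*sqrt(2753) ≈ 157.41)
g - (-5*(-23))*22 = 3*sqrt(2753) - (-5*(-23))*22 = 3*sqrt(2753) - 115*22 = 3*sqrt(2753) - 1*2530 = 3*sqrt(2753) - 2530 = -2530 + 3*sqrt(2753)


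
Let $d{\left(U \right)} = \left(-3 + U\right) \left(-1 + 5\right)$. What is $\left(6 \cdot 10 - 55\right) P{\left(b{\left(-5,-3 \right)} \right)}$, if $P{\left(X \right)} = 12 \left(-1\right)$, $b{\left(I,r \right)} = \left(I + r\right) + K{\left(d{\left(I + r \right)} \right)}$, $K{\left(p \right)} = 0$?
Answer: $-60$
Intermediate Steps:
$d{\left(U \right)} = -12 + 4 U$ ($d{\left(U \right)} = \left(-3 + U\right) 4 = -12 + 4 U$)
$b{\left(I,r \right)} = I + r$ ($b{\left(I,r \right)} = \left(I + r\right) + 0 = I + r$)
$P{\left(X \right)} = -12$
$\left(6 \cdot 10 - 55\right) P{\left(b{\left(-5,-3 \right)} \right)} = \left(6 \cdot 10 - 55\right) \left(-12\right) = \left(60 - 55\right) \left(-12\right) = 5 \left(-12\right) = -60$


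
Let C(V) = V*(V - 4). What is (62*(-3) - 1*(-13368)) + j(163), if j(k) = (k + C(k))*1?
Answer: 39262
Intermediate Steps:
C(V) = V*(-4 + V)
j(k) = k + k*(-4 + k) (j(k) = (k + k*(-4 + k))*1 = k + k*(-4 + k))
(62*(-3) - 1*(-13368)) + j(163) = (62*(-3) - 1*(-13368)) + 163*(-3 + 163) = (-186 + 13368) + 163*160 = 13182 + 26080 = 39262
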